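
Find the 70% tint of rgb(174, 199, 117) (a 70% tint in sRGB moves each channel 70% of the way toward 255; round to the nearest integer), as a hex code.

#E7EED6

A 70% tint moves each channel 70% toward 255:
  R: 174 + 0.7×(255−174) = 174 + 56.7 = 230.7 → 231
  G: 199 + 0.7×(255−199) = 199 + 39.2 = 238.2 → 238
  B: 117 + 0.7×(255−117) = 117 + 96.6 = 213.6 → 214
rgb(231, 238, 214) = #E7EED6.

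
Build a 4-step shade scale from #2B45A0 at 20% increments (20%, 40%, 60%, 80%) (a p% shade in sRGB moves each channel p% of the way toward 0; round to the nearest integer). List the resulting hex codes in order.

#2B45A0 is rgb(43, 69, 160).
20%: (43 − 8.6 = 34.4→34, 69 − 13.8 = 55.2→55, 160 − 32 = 128→128) → #223780
40%: (43 − 17.2 = 25.8→26, 69 − 27.6 = 41.4→41, 160 − 64 = 96→96) → #1A2960
60%: (43 − 25.8 = 17.2→17, 69 − 41.4 = 27.6→28, 160 − 96 = 64→64) → #111C40
80%: (43 − 34.4 = 8.6→9, 69 − 55.2 = 13.8→14, 160 − 128 = 32→32) → #090E20

#223780, #1A2960, #111C40, #090E20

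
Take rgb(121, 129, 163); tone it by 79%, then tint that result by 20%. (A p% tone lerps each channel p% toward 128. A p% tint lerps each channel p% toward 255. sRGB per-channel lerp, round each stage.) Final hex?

#99999F

Lerp each channel 79% toward 128:
  R: 121 + 5.53 = 126.53 → 127
  G: 129 + 0.79×(128−129) = 129 − 0.79 = 128.21 → 128
  B: 163 + 0.79×(128−163) = 163 − 27.65 = 135.35 → 135
After the tone: rgb(127, 128, 135) = #7F8087.
Lerp each channel 20% toward 255:
  R: 127 + 0.2×(255−127) = 127 + 25.6 = 152.6 → 153
  G: 128 + 25.4 = 153.4 → 153
  B: 135 + 0.2×(255−135) = 135 + 24 = 159 → 159
rgb(153, 153, 159) = #99999F.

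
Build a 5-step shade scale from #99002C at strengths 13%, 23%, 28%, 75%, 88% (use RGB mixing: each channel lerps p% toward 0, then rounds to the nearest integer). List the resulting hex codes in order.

#850026, #760022, #6E0020, #26000B, #120005

#99002C is rgb(153, 0, 44).
13%: (153 − 19.89 = 133.11→133, 0→0, 44 − 5.72 = 38.28→38) → #850026
23%: (153 − 35.19 = 117.81→118, 0→0, 44 − 10.12 = 33.88→34) → #760022
28%: (153 − 42.84 = 110.16→110, 0→0, 44 − 12.32 = 31.68→32) → #6E0020
75%: (153 − 114.75 = 38.25→38, 0→0, 44 − 33 = 11→11) → #26000B
88%: (153 − 134.64 = 18.36→18, 0→0, 44 − 38.72 = 5.28→5) → #120005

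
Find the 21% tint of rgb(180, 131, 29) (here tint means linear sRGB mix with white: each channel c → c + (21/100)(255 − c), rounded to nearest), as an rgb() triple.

A 21% tint moves each channel 21% toward 255:
  R: 180 + 0.21×(255−180) = 180 + 15.75 = 195.75 → 196
  G: 131 + 0.21×(255−131) = 131 + 26.04 = 157.04 → 157
  B: 29 + 0.21×(255−29) = 29 + 47.46 = 76.46 → 76

rgb(196, 157, 76)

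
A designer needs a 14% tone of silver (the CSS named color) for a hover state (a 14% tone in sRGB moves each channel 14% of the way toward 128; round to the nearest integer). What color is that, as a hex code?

#B7B7B7

CSS silver is rgb(192, 192, 192).
A 14% tone moves each channel 14% toward 128:
  R: 192 + 0.14×(128−192) = 192 − 8.96 = 183.04 → 183
  G: 192 + 0.14×(128−192) = 192 − 8.96 = 183.04 → 183
  B: 192 − 8.96 = 183.04 → 183
rgb(183, 183, 183) = #B7B7B7.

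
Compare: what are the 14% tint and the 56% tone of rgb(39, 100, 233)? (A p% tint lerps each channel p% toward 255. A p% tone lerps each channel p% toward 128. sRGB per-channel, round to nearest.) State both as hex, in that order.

14% tint:
  R: 39 + 30.24 = 69.24 → 69
  G: 100 + 21.7 = 121.7 → 122
  B: 233 + 0.14×(255−233) = 233 + 3.08 = 236.08 → 236
  → #457AEC
56% tone:
  R: 39 + 0.56×(128−39) = 39 + 49.84 = 88.84 → 89
  G: 100 + 15.68 = 115.68 → 116
  B: 233 − 58.8 = 174.2 → 174
  → #5974AE

#457AEC, #5974AE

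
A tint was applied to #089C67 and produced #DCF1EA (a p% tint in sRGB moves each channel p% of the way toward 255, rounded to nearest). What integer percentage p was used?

86%

#089C67 is rgb(8, 156, 103); #DCF1EA is rgb(220, 241, 234).
On the R channel (widest range): 220 ≈ 8 + (p/100)(255 − 8), so p ≈ 100×(220 − 8)/(255 − 8) = 21200/247 = 85.83.
p = 86 reproduces all three channels after rounding.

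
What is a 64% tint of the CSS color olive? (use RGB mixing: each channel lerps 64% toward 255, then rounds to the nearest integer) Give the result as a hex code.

#d1d1a3

CSS olive is rgb(128, 128, 0).
Lerp each channel 64% toward 255:
  R: 128 + 0.64×(255−128) = 128 + 81.28 = 209.28 → 209
  G: 128 + 0.64×(255−128) = 128 + 81.28 = 209.28 → 209
  B: 0 + 0.64×(255−0) = 0 + 163.2 = 163.2 → 163
rgb(209, 209, 163) = #d1d1a3.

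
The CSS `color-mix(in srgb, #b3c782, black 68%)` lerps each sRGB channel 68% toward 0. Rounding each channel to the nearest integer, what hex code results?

#39402a

#b3c782 is rgb(179, 199, 130).
A 68% shade moves each channel 68% toward 0:
  R: 179 + 0.68×(0−179) = 179 − 121.72 = 57.28 → 57
  G: 199 − 135.32 = 63.68 → 64
  B: 130 + 0.68×(0−130) = 130 − 88.4 = 41.6 → 42
rgb(57, 64, 42) = #39402a.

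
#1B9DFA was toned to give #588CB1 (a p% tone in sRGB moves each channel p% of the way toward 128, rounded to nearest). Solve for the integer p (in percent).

60%

#1B9DFA is rgb(27, 157, 250); #588CB1 is rgb(88, 140, 177).
On the B channel (widest range): 177 ≈ 250 + (p/100)(128 − 250), so p ≈ 100×(177 − 250)/(128 − 250) = -7300/-122 = 59.84.
p = 60 reproduces all three channels after rounding.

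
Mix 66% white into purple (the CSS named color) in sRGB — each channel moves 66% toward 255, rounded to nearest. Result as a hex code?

CSS purple is rgb(128, 0, 128).
Lerp each channel 66% toward 255:
  R: 128 + 0.66×(255−128) = 128 + 83.82 = 211.82 → 212
  G: 0 + 0.66×(255−0) = 0 + 168.3 = 168.3 → 168
  B: 128 + 0.66×(255−128) = 128 + 83.82 = 211.82 → 212
rgb(212, 168, 212) = #D4A8D4.

#D4A8D4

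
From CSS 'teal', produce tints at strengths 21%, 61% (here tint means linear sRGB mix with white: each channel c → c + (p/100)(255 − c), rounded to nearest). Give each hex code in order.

CSS teal is rgb(0, 128, 128).
21%: (0 + 53.55 = 53.55→54, 128 + 26.67 = 154.67→155, 128 + 26.67 = 154.67→155) → #369b9b
61%: (0 + 155.55 = 155.55→156, 128 + 77.47 = 205.47→205, 128 + 77.47 = 205.47→205) → #9ccdcd

#369b9b, #9ccdcd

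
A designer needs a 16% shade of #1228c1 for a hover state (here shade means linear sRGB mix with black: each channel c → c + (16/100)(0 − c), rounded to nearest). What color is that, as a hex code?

#1228c1 is rgb(18, 40, 193).
Lerp each channel 16% toward 0:
  R: 18 + 0.16×(0−18) = 18 − 2.88 = 15.12 → 15
  G: 40 − 6.4 = 33.6 → 34
  B: 193 + 0.16×(0−193) = 193 − 30.88 = 162.12 → 162
rgb(15, 34, 162) = #0f22a2.

#0f22a2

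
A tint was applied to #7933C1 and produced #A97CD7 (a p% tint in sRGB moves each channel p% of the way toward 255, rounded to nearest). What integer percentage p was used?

36%

#7933C1 is rgb(121, 51, 193); #A97CD7 is rgb(169, 124, 215).
On the G channel (widest range): 124 ≈ 51 + (p/100)(255 − 51), so p ≈ 100×(124 − 51)/(255 − 51) = 7300/204 = 35.78.
p = 36 reproduces all three channels after rounding.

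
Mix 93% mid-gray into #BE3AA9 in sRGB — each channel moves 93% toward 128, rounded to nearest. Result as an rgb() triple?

#BE3AA9 is rgb(190, 58, 169).
Per channel, c → c + 0.93(128 − c):
  R: 190 + 0.93×(128−190) = 190 − 57.66 = 132.34 → 132
  G: 58 + 0.93×(128−58) = 58 + 65.1 = 123.1 → 123
  B: 169 + 0.93×(128−169) = 169 − 38.13 = 130.87 → 131

rgb(132, 123, 131)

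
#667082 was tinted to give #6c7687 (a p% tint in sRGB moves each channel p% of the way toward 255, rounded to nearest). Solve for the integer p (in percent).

4%

#667082 is rgb(102, 112, 130); #6c7687 is rgb(108, 118, 135).
On the R channel (widest range): 108 ≈ 102 + (p/100)(255 − 102), so p ≈ 100×(108 − 102)/(255 − 102) = 600/153 = 3.92.
p = 4 reproduces all three channels after rounding.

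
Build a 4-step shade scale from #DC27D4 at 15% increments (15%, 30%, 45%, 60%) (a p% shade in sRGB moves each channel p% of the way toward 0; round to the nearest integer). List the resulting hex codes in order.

#DC27D4 is rgb(220, 39, 212).
15%: (220 − 33 = 187→187, 39 − 5.85 = 33.15→33, 212 − 31.8 = 180.2→180) → #BB21B4
30%: (220 − 66 = 154→154, 39 − 11.7 = 27.3→27, 212 − 63.6 = 148.4→148) → #9A1B94
45%: (220 − 99 = 121→121, 39 − 17.55 = 21.45→21, 212 − 95.4 = 116.6→117) → #791575
60%: (220 − 132 = 88→88, 39 − 23.4 = 15.6→16, 212 − 127.2 = 84.8→85) → #581055

#BB21B4, #9A1B94, #791575, #581055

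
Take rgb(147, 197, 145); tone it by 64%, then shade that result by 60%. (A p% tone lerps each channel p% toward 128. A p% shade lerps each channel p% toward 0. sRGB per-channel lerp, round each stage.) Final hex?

Per channel, c → c + 0.64(128 − c):
  R: 147 − 12.16 = 134.84 → 135
  G: 197 − 44.16 = 152.84 → 153
  B: 145 − 10.88 = 134.12 → 134
After the tone: rgb(135, 153, 134) = #879986.
Lerp each channel 60% toward 0:
  R: 135 − 81 = 54 → 54
  G: 153 − 91.8 = 61.2 → 61
  B: 134 + 0.6×(0−134) = 134 − 80.4 = 53.6 → 54
rgb(54, 61, 54) = #363D36.

#363D36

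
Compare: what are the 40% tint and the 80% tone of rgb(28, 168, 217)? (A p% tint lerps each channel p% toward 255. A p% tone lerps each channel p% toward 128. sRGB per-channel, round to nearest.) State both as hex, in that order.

#77CBE8, #6C8892

40% tint:
  R: 28 + 0.4×(255−28) = 28 + 90.8 = 118.8 → 119
  G: 168 + 0.4×(255−168) = 168 + 34.8 = 202.8 → 203
  B: 217 + 15.2 = 232.2 → 232
  → #77CBE8
80% tone:
  R: 28 + 80 = 108 → 108
  G: 168 + 0.8×(128−168) = 168 − 32 = 136 → 136
  B: 217 + 0.8×(128−217) = 217 − 71.2 = 145.8 → 146
  → #6C8892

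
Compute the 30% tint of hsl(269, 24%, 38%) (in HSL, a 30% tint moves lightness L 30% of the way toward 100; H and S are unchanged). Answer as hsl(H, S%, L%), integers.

L moves 30% from 38 toward 100: 38 + 18.6 = 56.6 → 57.
H and S are unchanged.

hsl(269, 24%, 57%)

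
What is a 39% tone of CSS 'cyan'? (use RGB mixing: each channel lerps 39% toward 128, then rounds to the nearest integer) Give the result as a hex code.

#32CDCD

CSS cyan is rgb(0, 255, 255).
A 39% tone moves each channel 39% toward 128:
  R: 0 + 0.39×(128−0) = 0 + 49.92 = 49.92 → 50
  G: 255 + 0.39×(128−255) = 255 − 49.53 = 205.47 → 205
  B: 255 + 0.39×(128−255) = 255 − 49.53 = 205.47 → 205
rgb(50, 205, 205) = #32CDCD.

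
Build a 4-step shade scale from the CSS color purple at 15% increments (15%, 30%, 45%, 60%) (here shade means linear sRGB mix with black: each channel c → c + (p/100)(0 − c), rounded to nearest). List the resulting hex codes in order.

CSS purple is rgb(128, 0, 128).
15%: (128 − 19.2 = 108.8→109, 0→0, 128 − 19.2 = 108.8→109) → #6D006D
30%: (128 − 38.4 = 89.6→90, 0→0, 128 − 38.4 = 89.6→90) → #5A005A
45%: (128 − 57.6 = 70.4→70, 0→0, 128 − 57.6 = 70.4→70) → #460046
60%: (128 − 76.8 = 51.2→51, 0→0, 128 − 76.8 = 51.2→51) → #330033

#6D006D, #5A005A, #460046, #330033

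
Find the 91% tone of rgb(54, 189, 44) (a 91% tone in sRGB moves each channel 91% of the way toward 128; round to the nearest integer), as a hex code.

#798578

Lerp each channel 91% toward 128:
  R: 54 + 0.91×(128−54) = 54 + 67.34 = 121.34 → 121
  G: 189 + 0.91×(128−189) = 189 − 55.51 = 133.49 → 133
  B: 44 + 0.91×(128−44) = 44 + 76.44 = 120.44 → 120
rgb(121, 133, 120) = #798578.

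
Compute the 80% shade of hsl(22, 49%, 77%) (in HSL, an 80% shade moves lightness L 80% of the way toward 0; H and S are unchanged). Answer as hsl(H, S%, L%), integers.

hsl(22, 49%, 15%)

L moves 80% from 77 toward 0: 77 − 61.6 = 15.4 → 15.
H and S are unchanged.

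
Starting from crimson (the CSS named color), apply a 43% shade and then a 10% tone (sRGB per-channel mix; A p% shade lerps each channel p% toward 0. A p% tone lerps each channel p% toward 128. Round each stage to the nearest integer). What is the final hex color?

#7d172b

CSS crimson is rgb(220, 20, 60).
A 43% shade moves each channel 43% toward 0:
  R: 220 + 0.43×(0−220) = 220 − 94.6 = 125.4 → 125
  G: 20 − 8.6 = 11.4 → 11
  B: 60 − 25.8 = 34.2 → 34
After the shade: rgb(125, 11, 34) = #7d0b22.
Per channel, c → c + 0.1(128 − c):
  R: 125 + 0.1×(128−125) = 125 + 0.3 = 125.3 → 125
  G: 11 + 0.1×(128−11) = 11 + 11.7 = 22.7 → 23
  B: 34 + 9.4 = 43.4 → 43
rgb(125, 23, 43) = #7d172b.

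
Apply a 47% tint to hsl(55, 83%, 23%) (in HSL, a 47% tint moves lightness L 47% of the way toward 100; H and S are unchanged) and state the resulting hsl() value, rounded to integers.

L moves 47% from 23 toward 100: 23 + 36.19 = 59.19 → 59.
H and S are unchanged.

hsl(55, 83%, 59%)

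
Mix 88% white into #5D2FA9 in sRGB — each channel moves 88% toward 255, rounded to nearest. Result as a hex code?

#5D2FA9 is rgb(93, 47, 169).
Lerp each channel 88% toward 255:
  R: 93 + 0.88×(255−93) = 93 + 142.56 = 235.56 → 236
  G: 47 + 183.04 = 230.04 → 230
  B: 169 + 0.88×(255−169) = 169 + 75.68 = 244.68 → 245
rgb(236, 230, 245) = #ECE6F5.

#ECE6F5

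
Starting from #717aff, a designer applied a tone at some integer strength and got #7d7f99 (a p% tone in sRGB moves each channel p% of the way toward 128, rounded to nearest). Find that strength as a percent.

80%

#717aff is rgb(113, 122, 255); #7d7f99 is rgb(125, 127, 153).
On the B channel (widest range): 153 ≈ 255 + (p/100)(128 − 255), so p ≈ 100×(153 − 255)/(128 − 255) = -10200/-127 = 80.31.
p = 80 reproduces all three channels after rounding.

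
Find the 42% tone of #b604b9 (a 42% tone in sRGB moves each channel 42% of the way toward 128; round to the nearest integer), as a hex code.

#b604b9 is rgb(182, 4, 185).
A 42% tone moves each channel 42% toward 128:
  R: 182 − 22.68 = 159.32 → 159
  G: 4 + 52.08 = 56.08 → 56
  B: 185 − 23.94 = 161.06 → 161
rgb(159, 56, 161) = #9f38a1.

#9f38a1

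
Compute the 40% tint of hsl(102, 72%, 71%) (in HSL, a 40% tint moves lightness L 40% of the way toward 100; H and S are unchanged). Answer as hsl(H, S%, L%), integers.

L moves 40% from 71 toward 100: 71 + 11.6 = 82.6 → 83.
H and S are unchanged.

hsl(102, 72%, 83%)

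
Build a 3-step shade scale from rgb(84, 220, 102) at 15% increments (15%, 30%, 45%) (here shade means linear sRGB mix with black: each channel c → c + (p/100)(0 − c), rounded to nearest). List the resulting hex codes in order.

#47bb57, #3b9a47, #2e7938

15%: (84 − 12.6 = 71.4→71, 220 − 33 = 187→187, 102 − 15.3 = 86.7→87) → #47bb57
30%: (84 − 25.2 = 58.8→59, 220 − 66 = 154→154, 102 − 30.6 = 71.4→71) → #3b9a47
45%: (84 − 37.8 = 46.2→46, 220 − 99 = 121→121, 102 − 45.9 = 56.1→56) → #2e7938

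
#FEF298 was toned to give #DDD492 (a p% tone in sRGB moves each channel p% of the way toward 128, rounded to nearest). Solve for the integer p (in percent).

26%

#FEF298 is rgb(254, 242, 152); #DDD492 is rgb(221, 212, 146).
On the R channel (widest range): 221 ≈ 254 + (p/100)(128 − 254), so p ≈ 100×(221 − 254)/(128 − 254) = -3300/-126 = 26.19.
p = 26 reproduces all three channels after rounding.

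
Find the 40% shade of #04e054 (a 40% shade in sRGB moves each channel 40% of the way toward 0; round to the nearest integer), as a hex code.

#04e054 is rgb(4, 224, 84).
Lerp each channel 40% toward 0:
  R: 4 + 0.4×(0−4) = 4 − 1.6 = 2.4 → 2
  G: 224 − 89.6 = 134.4 → 134
  B: 84 − 33.6 = 50.4 → 50
rgb(2, 134, 50) = #028632.

#028632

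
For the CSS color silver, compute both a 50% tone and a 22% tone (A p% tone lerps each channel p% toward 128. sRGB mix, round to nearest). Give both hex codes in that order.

#A0A0A0, #B2B2B2

CSS silver is rgb(192, 192, 192).
50% tone:
  R: 192 − 32 = 160 → 160
  G: 192 + 0.5×(128−192) = 192 − 32 = 160 → 160
  B: 192 − 32 = 160 → 160
  → #A0A0A0
22% tone:
  R: 192 + 0.22×(128−192) = 192 − 14.08 = 177.92 → 178
  G: 192 − 14.08 = 177.92 → 178
  B: 192 − 14.08 = 177.92 → 178
  → #B2B2B2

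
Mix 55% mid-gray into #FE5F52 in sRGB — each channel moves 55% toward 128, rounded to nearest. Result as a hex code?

#B9716B

#FE5F52 is rgb(254, 95, 82).
Lerp each channel 55% toward 128:
  R: 254 + 0.55×(128−254) = 254 − 69.3 = 184.7 → 185
  G: 95 + 18.15 = 113.15 → 113
  B: 82 + 25.3 = 107.3 → 107
rgb(185, 113, 107) = #B9716B.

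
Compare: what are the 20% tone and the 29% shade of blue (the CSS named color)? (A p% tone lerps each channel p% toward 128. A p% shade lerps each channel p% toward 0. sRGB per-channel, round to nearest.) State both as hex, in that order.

#1A1AE6, #0000B5

CSS blue is rgb(0, 0, 255).
20% tone:
  R: 0 + 0.2×(128−0) = 0 + 25.6 = 25.6 → 26
  G: 0 + 0.2×(128−0) = 0 + 25.6 = 25.6 → 26
  B: 255 + 0.2×(128−255) = 255 − 25.4 = 229.6 → 230
  → #1A1AE6
29% shade:
  R: 0 + 0.29×(0−0) = 0 + 0 = 0 → 0
  G: 0 + 0 = 0 → 0
  B: 255 − 73.95 = 181.05 → 181
  → #0000B5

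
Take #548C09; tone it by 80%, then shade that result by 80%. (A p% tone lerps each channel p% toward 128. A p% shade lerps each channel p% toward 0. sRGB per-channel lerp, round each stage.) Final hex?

#181A15

#548C09 is rgb(84, 140, 9).
Per channel, c → c + 0.8(128 − c):
  R: 84 + 35.2 = 119.2 → 119
  G: 140 + 0.8×(128−140) = 140 − 9.6 = 130.4 → 130
  B: 9 + 0.8×(128−9) = 9 + 95.2 = 104.2 → 104
After the tone: rgb(119, 130, 104) = #778268.
Per channel, c → c + 0.8(0 − c):
  R: 119 − 95.2 = 23.8 → 24
  G: 130 + 0.8×(0−130) = 130 − 104 = 26 → 26
  B: 104 − 83.2 = 20.8 → 21
rgb(24, 26, 21) = #181A15.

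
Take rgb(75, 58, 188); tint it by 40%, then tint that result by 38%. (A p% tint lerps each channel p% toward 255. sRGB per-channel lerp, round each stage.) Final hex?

A 40% tint moves each channel 40% toward 255:
  R: 75 + 0.4×(255−75) = 75 + 72 = 147 → 147
  G: 58 + 0.4×(255−58) = 58 + 78.8 = 136.8 → 137
  B: 188 + 26.8 = 214.8 → 215
After the tint: rgb(147, 137, 215) = #9389D7.
Lerp each channel 38% toward 255:
  R: 147 + 0.38×(255−147) = 147 + 41.04 = 188.04 → 188
  G: 137 + 0.38×(255−137) = 137 + 44.84 = 181.84 → 182
  B: 215 + 15.2 = 230.2 → 230
rgb(188, 182, 230) = #BCB6E6.

#BCB6E6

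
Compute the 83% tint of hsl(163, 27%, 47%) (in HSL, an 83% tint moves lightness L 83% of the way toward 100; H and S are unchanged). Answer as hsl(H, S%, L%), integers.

L moves 83% from 47 toward 100: 47 + 43.99 = 90.99 → 91.
H and S are unchanged.

hsl(163, 27%, 91%)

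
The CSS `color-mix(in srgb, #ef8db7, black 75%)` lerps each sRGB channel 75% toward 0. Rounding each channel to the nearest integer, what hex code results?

#3c232e

#ef8db7 is rgb(239, 141, 183).
A 75% shade moves each channel 75% toward 0:
  R: 239 + 0.75×(0−239) = 239 − 179.25 = 59.75 → 60
  G: 141 − 105.75 = 35.25 → 35
  B: 183 + 0.75×(0−183) = 183 − 137.25 = 45.75 → 46
rgb(60, 35, 46) = #3c232e.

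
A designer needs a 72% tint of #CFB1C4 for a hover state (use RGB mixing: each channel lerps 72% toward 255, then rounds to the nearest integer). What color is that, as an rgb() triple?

rgb(242, 233, 238)

#CFB1C4 is rgb(207, 177, 196).
Lerp each channel 72% toward 255:
  R: 207 + 0.72×(255−207) = 207 + 34.56 = 241.56 → 242
  G: 177 + 0.72×(255−177) = 177 + 56.16 = 233.16 → 233
  B: 196 + 0.72×(255−196) = 196 + 42.48 = 238.48 → 238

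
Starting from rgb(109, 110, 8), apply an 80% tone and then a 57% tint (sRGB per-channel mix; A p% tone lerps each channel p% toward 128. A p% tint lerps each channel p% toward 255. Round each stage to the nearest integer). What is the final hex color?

#C7C7BE

Per channel, c → c + 0.8(128 − c):
  R: 109 + 0.8×(128−109) = 109 + 15.2 = 124.2 → 124
  G: 110 + 14.4 = 124.4 → 124
  B: 8 + 96 = 104 → 104
After the tone: rgb(124, 124, 104) = #7C7C68.
Per channel, c → c + 0.57(255 − c):
  R: 124 + 74.67 = 198.67 → 199
  G: 124 + 0.57×(255−124) = 124 + 74.67 = 198.67 → 199
  B: 104 + 86.07 = 190.07 → 190
rgb(199, 199, 190) = #C7C7BE.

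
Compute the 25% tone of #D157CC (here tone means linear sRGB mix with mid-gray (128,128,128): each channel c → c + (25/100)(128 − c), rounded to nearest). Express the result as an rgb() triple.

rgb(189, 97, 185)

#D157CC is rgb(209, 87, 204).
Per channel, c → c + 0.25(128 − c):
  R: 209 + 0.25×(128−209) = 209 − 20.25 = 188.75 → 189
  G: 87 + 0.25×(128−87) = 87 + 10.25 = 97.25 → 97
  B: 204 + 0.25×(128−204) = 204 − 19 = 185 → 185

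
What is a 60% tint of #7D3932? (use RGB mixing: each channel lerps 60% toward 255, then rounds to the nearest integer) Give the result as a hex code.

#CBB0AD

#7D3932 is rgb(125, 57, 50).
Per channel, c → c + 0.6(255 − c):
  R: 125 + 78 = 203 → 203
  G: 57 + 118.8 = 175.8 → 176
  B: 50 + 0.6×(255−50) = 50 + 123 = 173 → 173
rgb(203, 176, 173) = #CBB0AD.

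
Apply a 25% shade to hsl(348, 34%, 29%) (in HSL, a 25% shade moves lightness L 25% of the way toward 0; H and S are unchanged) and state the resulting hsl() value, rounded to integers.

hsl(348, 34%, 22%)

L moves 25% from 29 toward 0: 29 − 7.25 = 21.75 → 22.
H and S are unchanged.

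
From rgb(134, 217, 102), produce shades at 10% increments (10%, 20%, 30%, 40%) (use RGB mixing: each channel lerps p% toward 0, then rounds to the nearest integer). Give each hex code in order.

10%: (134 − 13.4 = 120.6→121, 217 − 21.7 = 195.3→195, 102 − 10.2 = 91.8→92) → #79c35c
20%: (134 − 26.8 = 107.2→107, 217 − 43.4 = 173.6→174, 102 − 20.4 = 81.6→82) → #6bae52
30%: (134 − 40.2 = 93.8→94, 217 − 65.1 = 151.9→152, 102 − 30.6 = 71.4→71) → #5e9847
40%: (134 − 53.6 = 80.4→80, 217 − 86.8 = 130.2→130, 102 − 40.8 = 61.2→61) → #50823d

#79c35c, #6bae52, #5e9847, #50823d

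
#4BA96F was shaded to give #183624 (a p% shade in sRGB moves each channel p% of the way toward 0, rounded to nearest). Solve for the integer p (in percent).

#4BA96F is rgb(75, 169, 111); #183624 is rgb(24, 54, 36).
On the G channel (widest range): 54 ≈ 169 + (p/100)(0 − 169), so p ≈ 100×(54 − 169)/(0 − 169) = -11500/-169 = 68.05.
p = 68 reproduces all three channels after rounding.

68%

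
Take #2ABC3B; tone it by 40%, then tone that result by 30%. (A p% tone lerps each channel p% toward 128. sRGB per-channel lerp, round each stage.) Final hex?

#5C9963

#2ABC3B is rgb(42, 188, 59).
Per channel, c → c + 0.4(128 − c):
  R: 42 + 34.4 = 76.4 → 76
  G: 188 + 0.4×(128−188) = 188 − 24 = 164 → 164
  B: 59 + 27.6 = 86.6 → 87
After the tone: rgb(76, 164, 87) = #4CA457.
A 30% tone moves each channel 30% toward 128:
  R: 76 + 0.3×(128−76) = 76 + 15.6 = 91.6 → 92
  G: 164 + 0.3×(128−164) = 164 − 10.8 = 153.2 → 153
  B: 87 + 0.3×(128−87) = 87 + 12.3 = 99.3 → 99
rgb(92, 153, 99) = #5C9963.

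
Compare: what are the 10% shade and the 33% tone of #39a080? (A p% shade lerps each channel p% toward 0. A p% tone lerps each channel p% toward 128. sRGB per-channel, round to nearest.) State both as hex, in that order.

#339073, #509580

#39a080 is rgb(57, 160, 128).
10% shade:
  R: 57 − 5.7 = 51.3 → 51
  G: 160 + 0.1×(0−160) = 160 − 16 = 144 → 144
  B: 128 − 12.8 = 115.2 → 115
  → #339073
33% tone:
  R: 57 + 0.33×(128−57) = 57 + 23.43 = 80.43 → 80
  G: 160 + 0.33×(128−160) = 160 − 10.56 = 149.44 → 149
  B: 128 + 0.33×(128−128) = 128 + 0 = 128 → 128
  → #509580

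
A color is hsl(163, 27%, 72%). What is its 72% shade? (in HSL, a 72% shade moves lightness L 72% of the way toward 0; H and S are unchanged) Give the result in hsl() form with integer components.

hsl(163, 27%, 20%)

L moves 72% from 72 toward 0: 72 − 51.84 = 20.16 → 20.
H and S are unchanged.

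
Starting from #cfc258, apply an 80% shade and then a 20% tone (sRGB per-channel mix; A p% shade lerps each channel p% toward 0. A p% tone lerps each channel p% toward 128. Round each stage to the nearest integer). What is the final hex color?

#3a3928

#cfc258 is rgb(207, 194, 88).
An 80% shade moves each channel 80% toward 0:
  R: 207 − 165.6 = 41.4 → 41
  G: 194 + 0.8×(0−194) = 194 − 155.2 = 38.8 → 39
  B: 88 + 0.8×(0−88) = 88 − 70.4 = 17.6 → 18
After the shade: rgb(41, 39, 18) = #292712.
A 20% tone moves each channel 20% toward 128:
  R: 41 + 17.4 = 58.4 → 58
  G: 39 + 0.2×(128−39) = 39 + 17.8 = 56.8 → 57
  B: 18 + 0.2×(128−18) = 18 + 22 = 40 → 40
rgb(58, 57, 40) = #3a3928.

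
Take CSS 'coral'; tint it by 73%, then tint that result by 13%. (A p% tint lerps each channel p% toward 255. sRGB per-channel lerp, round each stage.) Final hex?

#FFE1D6

CSS coral is rgb(255, 127, 80).
A 73% tint moves each channel 73% toward 255:
  R: 255 + 0 = 255 → 255
  G: 127 + 93.44 = 220.44 → 220
  B: 80 + 0.73×(255−80) = 80 + 127.75 = 207.75 → 208
After the tint: rgb(255, 220, 208) = #FFDCD0.
A 13% tint moves each channel 13% toward 255:
  R: 255 + 0.13×(255−255) = 255 + 0 = 255 → 255
  G: 220 + 4.55 = 224.55 → 225
  B: 208 + 6.11 = 214.11 → 214
rgb(255, 225, 214) = #FFE1D6.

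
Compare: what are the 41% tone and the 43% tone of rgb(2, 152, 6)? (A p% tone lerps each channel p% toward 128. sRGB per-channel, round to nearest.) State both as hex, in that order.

41% tone:
  R: 2 + 51.66 = 53.66 → 54
  G: 152 + 0.41×(128−152) = 152 − 9.84 = 142.16 → 142
  B: 6 + 50.02 = 56.02 → 56
  → #368e38
43% tone:
  R: 2 + 54.18 = 56.18 → 56
  G: 152 − 10.32 = 141.68 → 142
  B: 6 + 52.46 = 58.46 → 58
  → #388e3a

#368e38, #388e3a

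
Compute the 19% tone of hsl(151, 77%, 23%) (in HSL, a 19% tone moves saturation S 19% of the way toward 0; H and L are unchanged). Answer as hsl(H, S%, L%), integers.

hsl(151, 62%, 23%)

S moves 19% from 77 toward 0: 77 − 14.63 = 62.37 → 62.
H and L are unchanged.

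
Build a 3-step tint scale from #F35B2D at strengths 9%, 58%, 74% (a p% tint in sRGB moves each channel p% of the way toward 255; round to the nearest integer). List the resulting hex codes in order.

#F46A40, #FABAA7, #FCD4C8

#F35B2D is rgb(243, 91, 45).
9%: (243 + 1.08 = 244.08→244, 91 + 14.76 = 105.76→106, 45 + 18.9 = 63.9→64) → #F46A40
58%: (243 + 6.96 = 249.96→250, 91 + 95.12 = 186.12→186, 45 + 121.8 = 166.8→167) → #FABAA7
74%: (243 + 8.88 = 251.88→252, 91 + 121.36 = 212.36→212, 45 + 155.4 = 200.4→200) → #FCD4C8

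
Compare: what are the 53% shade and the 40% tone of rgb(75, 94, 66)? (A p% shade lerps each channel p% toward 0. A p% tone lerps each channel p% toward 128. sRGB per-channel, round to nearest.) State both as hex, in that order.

#232c1f, #606c5b

53% shade:
  R: 75 − 39.75 = 35.25 → 35
  G: 94 + 0.53×(0−94) = 94 − 49.82 = 44.18 → 44
  B: 66 − 34.98 = 31.02 → 31
  → #232c1f
40% tone:
  R: 75 + 21.2 = 96.2 → 96
  G: 94 + 0.4×(128−94) = 94 + 13.6 = 107.6 → 108
  B: 66 + 0.4×(128−66) = 66 + 24.8 = 90.8 → 91
  → #606c5b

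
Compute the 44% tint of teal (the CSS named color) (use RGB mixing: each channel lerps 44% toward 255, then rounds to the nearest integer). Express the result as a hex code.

#70B8B8

CSS teal is rgb(0, 128, 128).
Lerp each channel 44% toward 255:
  R: 0 + 0.44×(255−0) = 0 + 112.2 = 112.2 → 112
  G: 128 + 0.44×(255−128) = 128 + 55.88 = 183.88 → 184
  B: 128 + 55.88 = 183.88 → 184
rgb(112, 184, 184) = #70B8B8.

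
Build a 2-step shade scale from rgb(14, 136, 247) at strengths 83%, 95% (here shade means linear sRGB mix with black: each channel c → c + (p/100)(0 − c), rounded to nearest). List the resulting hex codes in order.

83%: (14 − 11.62 = 2.38→2, 136 − 112.88 = 23.12→23, 247 − 205.01 = 41.99→42) → #02172A
95%: (14 − 13.3 = 0.7→1, 136 − 129.2 = 6.8→7, 247 − 234.65 = 12.35→12) → #01070C

#02172A, #01070C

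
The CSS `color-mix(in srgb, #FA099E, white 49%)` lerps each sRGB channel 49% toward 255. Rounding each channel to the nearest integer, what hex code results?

#FA099E is rgb(250, 9, 158).
Lerp each channel 49% toward 255:
  R: 250 + 2.45 = 252.45 → 252
  G: 9 + 0.49×(255−9) = 9 + 120.54 = 129.54 → 130
  B: 158 + 0.49×(255−158) = 158 + 47.53 = 205.53 → 206
rgb(252, 130, 206) = #FC82CE.

#FC82CE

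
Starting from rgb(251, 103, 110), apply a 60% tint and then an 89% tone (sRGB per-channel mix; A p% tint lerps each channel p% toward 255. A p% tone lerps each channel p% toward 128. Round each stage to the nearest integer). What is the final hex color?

#8E8788

Per channel, c → c + 0.6(255 − c):
  R: 251 + 0.6×(255−251) = 251 + 2.4 = 253.4 → 253
  G: 103 + 0.6×(255−103) = 103 + 91.2 = 194.2 → 194
  B: 110 + 0.6×(255−110) = 110 + 87 = 197 → 197
After the tint: rgb(253, 194, 197) = #FDC2C5.
Per channel, c → c + 0.89(128 − c):
  R: 253 − 111.25 = 141.75 → 142
  G: 194 + 0.89×(128−194) = 194 − 58.74 = 135.26 → 135
  B: 197 − 61.41 = 135.59 → 136
rgb(142, 135, 136) = #8E8788.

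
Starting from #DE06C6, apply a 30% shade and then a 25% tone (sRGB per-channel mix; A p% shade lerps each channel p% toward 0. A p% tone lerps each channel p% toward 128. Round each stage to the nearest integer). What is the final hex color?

#942388

#DE06C6 is rgb(222, 6, 198).
Per channel, c → c + 0.3(0 − c):
  R: 222 + 0.3×(0−222) = 222 − 66.6 = 155.4 → 155
  G: 6 − 1.8 = 4.2 → 4
  B: 198 + 0.3×(0−198) = 198 − 59.4 = 138.6 → 139
After the shade: rgb(155, 4, 139) = #9B048B.
A 25% tone moves each channel 25% toward 128:
  R: 155 − 6.75 = 148.25 → 148
  G: 4 + 0.25×(128−4) = 4 + 31 = 35 → 35
  B: 139 + 0.25×(128−139) = 139 − 2.75 = 136.25 → 136
rgb(148, 35, 136) = #942388.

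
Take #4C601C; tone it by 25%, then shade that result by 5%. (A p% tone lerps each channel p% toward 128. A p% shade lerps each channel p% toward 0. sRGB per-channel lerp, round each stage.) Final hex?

#556332

#4C601C is rgb(76, 96, 28).
Per channel, c → c + 0.25(128 − c):
  R: 76 + 0.25×(128−76) = 76 + 13 = 89 → 89
  G: 96 + 0.25×(128−96) = 96 + 8 = 104 → 104
  B: 28 + 25 = 53 → 53
After the tone: rgb(89, 104, 53) = #596835.
A 5% shade moves each channel 5% toward 0:
  R: 89 + 0.05×(0−89) = 89 − 4.45 = 84.55 → 85
  G: 104 + 0.05×(0−104) = 104 − 5.2 = 98.8 → 99
  B: 53 − 2.65 = 50.35 → 50
rgb(85, 99, 50) = #556332.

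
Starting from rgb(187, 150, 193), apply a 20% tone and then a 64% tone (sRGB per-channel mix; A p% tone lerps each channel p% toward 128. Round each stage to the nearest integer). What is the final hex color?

#918693

A 20% tone moves each channel 20% toward 128:
  R: 187 + 0.2×(128−187) = 187 − 11.8 = 175.2 → 175
  G: 150 + 0.2×(128−150) = 150 − 4.4 = 145.6 → 146
  B: 193 + 0.2×(128−193) = 193 − 13 = 180 → 180
After the tone: rgb(175, 146, 180) = #AF92B4.
Per channel, c → c + 0.64(128 − c):
  R: 175 + 0.64×(128−175) = 175 − 30.08 = 144.92 → 145
  G: 146 + 0.64×(128−146) = 146 − 11.52 = 134.48 → 134
  B: 180 + 0.64×(128−180) = 180 − 33.28 = 146.72 → 147
rgb(145, 134, 147) = #918693.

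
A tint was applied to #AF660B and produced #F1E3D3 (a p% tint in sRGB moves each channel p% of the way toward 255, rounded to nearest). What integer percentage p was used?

82%

#AF660B is rgb(175, 102, 11); #F1E3D3 is rgb(241, 227, 211).
On the B channel (widest range): 211 ≈ 11 + (p/100)(255 − 11), so p ≈ 100×(211 − 11)/(255 − 11) = 20000/244 = 81.97.
p = 82 reproduces all three channels after rounding.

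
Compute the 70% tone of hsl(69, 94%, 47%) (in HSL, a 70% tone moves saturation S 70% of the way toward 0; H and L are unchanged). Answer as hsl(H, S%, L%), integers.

hsl(69, 28%, 47%)

S moves 70% from 94 toward 0: 94 − 65.8 = 28.2 → 28.
H and L are unchanged.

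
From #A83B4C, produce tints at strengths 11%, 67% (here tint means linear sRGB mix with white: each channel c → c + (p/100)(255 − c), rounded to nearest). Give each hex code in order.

#A83B4C is rgb(168, 59, 76).
11%: (168 + 9.57 = 177.57→178, 59 + 21.56 = 80.56→81, 76 + 19.69 = 95.69→96) → #B25160
67%: (168 + 58.29 = 226.29→226, 59 + 131.32 = 190.32→190, 76 + 119.93 = 195.93→196) → #E2BEC4

#B25160, #E2BEC4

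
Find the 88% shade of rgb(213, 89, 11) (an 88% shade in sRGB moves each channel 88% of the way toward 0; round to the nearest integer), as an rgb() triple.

An 88% shade moves each channel 88% toward 0:
  R: 213 − 187.44 = 25.56 → 26
  G: 89 − 78.32 = 10.68 → 11
  B: 11 + 0.88×(0−11) = 11 − 9.68 = 1.32 → 1

rgb(26, 11, 1)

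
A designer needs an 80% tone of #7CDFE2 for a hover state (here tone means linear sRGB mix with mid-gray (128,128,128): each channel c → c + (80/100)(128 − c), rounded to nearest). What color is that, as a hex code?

#7CDFE2 is rgb(124, 223, 226).
An 80% tone moves each channel 80% toward 128:
  R: 124 + 0.8×(128−124) = 124 + 3.2 = 127.2 → 127
  G: 223 − 76 = 147 → 147
  B: 226 + 0.8×(128−226) = 226 − 78.4 = 147.6 → 148
rgb(127, 147, 148) = #7F9394.

#7F9394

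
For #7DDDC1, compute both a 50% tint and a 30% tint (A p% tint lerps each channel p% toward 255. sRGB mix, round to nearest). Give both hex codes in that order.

#BEEEE0, #A4E7D4

#7DDDC1 is rgb(125, 221, 193).
50% tint:
  R: 125 + 65 = 190 → 190
  G: 221 + 0.5×(255−221) = 221 + 17 = 238 → 238
  B: 193 + 0.5×(255−193) = 193 + 31 = 224 → 224
  → #BEEEE0
30% tint:
  R: 125 + 39 = 164 → 164
  G: 221 + 0.3×(255−221) = 221 + 10.2 = 231.2 → 231
  B: 193 + 0.3×(255−193) = 193 + 18.6 = 211.6 → 212
  → #A4E7D4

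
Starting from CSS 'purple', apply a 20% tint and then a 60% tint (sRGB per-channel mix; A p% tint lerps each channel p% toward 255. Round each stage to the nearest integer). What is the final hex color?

#D6ADD6

CSS purple is rgb(128, 0, 128).
Per channel, c → c + 0.2(255 − c):
  R: 128 + 0.2×(255−128) = 128 + 25.4 = 153.4 → 153
  G: 0 + 0.2×(255−0) = 0 + 51 = 51 → 51
  B: 128 + 25.4 = 153.4 → 153
After the tint: rgb(153, 51, 153) = #993399.
Lerp each channel 60% toward 255:
  R: 153 + 0.6×(255−153) = 153 + 61.2 = 214.2 → 214
  G: 51 + 0.6×(255−51) = 51 + 122.4 = 173.4 → 173
  B: 153 + 0.6×(255−153) = 153 + 61.2 = 214.2 → 214
rgb(214, 173, 214) = #D6ADD6.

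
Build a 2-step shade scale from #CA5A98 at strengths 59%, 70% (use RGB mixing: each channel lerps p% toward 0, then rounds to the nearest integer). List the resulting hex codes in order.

#CA5A98 is rgb(202, 90, 152).
59%: (202 − 119.18 = 82.82→83, 90 − 53.1 = 36.9→37, 152 − 89.68 = 62.32→62) → #53253E
70%: (202 − 141.4 = 60.6→61, 90 − 63 = 27→27, 152 − 106.4 = 45.6→46) → #3D1B2E

#53253E, #3D1B2E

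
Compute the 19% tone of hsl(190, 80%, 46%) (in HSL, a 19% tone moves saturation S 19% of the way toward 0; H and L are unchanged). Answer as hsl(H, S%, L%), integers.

S moves 19% from 80 toward 0: 80 − 15.2 = 64.8 → 65.
H and L are unchanged.

hsl(190, 65%, 46%)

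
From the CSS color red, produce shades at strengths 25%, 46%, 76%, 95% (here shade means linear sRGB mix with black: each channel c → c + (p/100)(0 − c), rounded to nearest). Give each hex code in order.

#BF0000, #8A0000, #3D0000, #0D0000

CSS red is rgb(255, 0, 0).
25%: (255 − 63.75 = 191.25→191, 0→0, 0→0) → #BF0000
46%: (255 − 117.3 = 137.7→138, 0→0, 0→0) → #8A0000
76%: (255 − 193.8 = 61.2→61, 0→0, 0→0) → #3D0000
95%: (255 − 242.25 = 12.75→13, 0→0, 0→0) → #0D0000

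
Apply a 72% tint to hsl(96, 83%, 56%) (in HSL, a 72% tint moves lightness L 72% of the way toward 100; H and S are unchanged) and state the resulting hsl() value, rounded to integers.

hsl(96, 83%, 88%)

L moves 72% from 56 toward 100: 56 + 31.68 = 87.68 → 88.
H and S are unchanged.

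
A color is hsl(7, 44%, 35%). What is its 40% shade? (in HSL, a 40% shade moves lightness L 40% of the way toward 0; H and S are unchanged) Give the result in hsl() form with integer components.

L moves 40% from 35 toward 0: 35 − 14 = 21 → 21.
H and S are unchanged.

hsl(7, 44%, 21%)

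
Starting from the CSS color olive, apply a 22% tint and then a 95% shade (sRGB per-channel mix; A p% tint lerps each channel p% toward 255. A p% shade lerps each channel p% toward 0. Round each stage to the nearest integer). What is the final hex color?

CSS olive is rgb(128, 128, 0).
Per channel, c → c + 0.22(255 − c):
  R: 128 + 27.94 = 155.94 → 156
  G: 128 + 27.94 = 155.94 → 156
  B: 0 + 56.1 = 56.1 → 56
After the tint: rgb(156, 156, 56) = #9C9C38.
Lerp each channel 95% toward 0:
  R: 156 − 148.2 = 7.8 → 8
  G: 156 − 148.2 = 7.8 → 8
  B: 56 + 0.95×(0−56) = 56 − 53.2 = 2.8 → 3
rgb(8, 8, 3) = #080803.

#080803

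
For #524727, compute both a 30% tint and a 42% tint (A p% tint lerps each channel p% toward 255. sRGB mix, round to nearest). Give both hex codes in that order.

#867e68, #9b9482

#524727 is rgb(82, 71, 39).
30% tint:
  R: 82 + 0.3×(255−82) = 82 + 51.9 = 133.9 → 134
  G: 71 + 0.3×(255−71) = 71 + 55.2 = 126.2 → 126
  B: 39 + 64.8 = 103.8 → 104
  → #867e68
42% tint:
  R: 82 + 0.42×(255−82) = 82 + 72.66 = 154.66 → 155
  G: 71 + 0.42×(255−71) = 71 + 77.28 = 148.28 → 148
  B: 39 + 0.42×(255−39) = 39 + 90.72 = 129.72 → 130
  → #9b9482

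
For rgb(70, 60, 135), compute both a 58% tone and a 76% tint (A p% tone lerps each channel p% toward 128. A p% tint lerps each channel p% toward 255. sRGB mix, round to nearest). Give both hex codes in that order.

#686383, #d3d0e2

58% tone:
  R: 70 + 33.64 = 103.64 → 104
  G: 60 + 0.58×(128−60) = 60 + 39.44 = 99.44 → 99
  B: 135 + 0.58×(128−135) = 135 − 4.06 = 130.94 → 131
  → #686383
76% tint:
  R: 70 + 140.6 = 210.6 → 211
  G: 60 + 148.2 = 208.2 → 208
  B: 135 + 0.76×(255−135) = 135 + 91.2 = 226.2 → 226
  → #d3d0e2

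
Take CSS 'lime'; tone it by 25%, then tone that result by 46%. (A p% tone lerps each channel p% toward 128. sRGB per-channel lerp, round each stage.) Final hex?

CSS lime is rgb(0, 255, 0).
A 25% tone moves each channel 25% toward 128:
  R: 0 + 32 = 32 → 32
  G: 255 − 31.75 = 223.25 → 223
  B: 0 + 32 = 32 → 32
After the tone: rgb(32, 223, 32) = #20DF20.
Lerp each channel 46% toward 128:
  R: 32 + 0.46×(128−32) = 32 + 44.16 = 76.16 → 76
  G: 223 − 43.7 = 179.3 → 179
  B: 32 + 44.16 = 76.16 → 76
rgb(76, 179, 76) = #4CB34C.

#4CB34C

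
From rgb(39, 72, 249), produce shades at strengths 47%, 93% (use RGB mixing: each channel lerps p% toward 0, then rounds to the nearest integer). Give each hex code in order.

47%: (39 − 18.33 = 20.67→21, 72 − 33.84 = 38.16→38, 249 − 117.03 = 131.97→132) → #152684
93%: (39 − 36.27 = 2.73→3, 72 − 66.96 = 5.04→5, 249 − 231.57 = 17.43→17) → #030511

#152684, #030511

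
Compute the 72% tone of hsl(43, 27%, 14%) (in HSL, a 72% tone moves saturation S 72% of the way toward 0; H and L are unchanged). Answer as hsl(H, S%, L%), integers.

S moves 72% from 27 toward 0: 27 − 19.44 = 7.56 → 8.
H and L are unchanged.

hsl(43, 8%, 14%)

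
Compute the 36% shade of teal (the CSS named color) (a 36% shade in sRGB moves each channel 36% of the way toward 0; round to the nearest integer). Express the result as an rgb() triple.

CSS teal is rgb(0, 128, 128).
Lerp each channel 36% toward 0:
  R: 0 + 0.36×(0−0) = 0 + 0 = 0 → 0
  G: 128 + 0.36×(0−128) = 128 − 46.08 = 81.92 → 82
  B: 128 + 0.36×(0−128) = 128 − 46.08 = 81.92 → 82

rgb(0, 82, 82)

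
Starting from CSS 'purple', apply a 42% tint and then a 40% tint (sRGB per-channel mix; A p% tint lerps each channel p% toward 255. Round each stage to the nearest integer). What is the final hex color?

#D3A6D3

CSS purple is rgb(128, 0, 128).
Per channel, c → c + 0.42(255 − c):
  R: 128 + 0.42×(255−128) = 128 + 53.34 = 181.34 → 181
  G: 0 + 107.1 = 107.1 → 107
  B: 128 + 53.34 = 181.34 → 181
After the tint: rgb(181, 107, 181) = #B56BB5.
A 40% tint moves each channel 40% toward 255:
  R: 181 + 0.4×(255−181) = 181 + 29.6 = 210.6 → 211
  G: 107 + 0.4×(255−107) = 107 + 59.2 = 166.2 → 166
  B: 181 + 29.6 = 210.6 → 211
rgb(211, 166, 211) = #D3A6D3.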